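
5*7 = 35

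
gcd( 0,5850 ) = 5850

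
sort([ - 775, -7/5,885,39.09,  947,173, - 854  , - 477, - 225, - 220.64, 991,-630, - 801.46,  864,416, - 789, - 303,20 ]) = [ - 854, - 801.46, - 789, - 775, - 630,-477, - 303, - 225, - 220.64, - 7/5, 20,39.09, 173, 416,864,885,947,  991]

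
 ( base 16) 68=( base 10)104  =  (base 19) 59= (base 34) 32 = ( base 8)150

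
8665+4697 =13362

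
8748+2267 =11015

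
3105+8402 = 11507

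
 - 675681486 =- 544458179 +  - 131223307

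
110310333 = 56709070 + 53601263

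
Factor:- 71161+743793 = 2^3*83^1 * 1013^1 =672632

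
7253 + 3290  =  10543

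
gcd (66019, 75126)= 1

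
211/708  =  211/708 = 0.30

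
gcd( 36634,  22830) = 2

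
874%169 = 29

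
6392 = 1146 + 5246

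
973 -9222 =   -  8249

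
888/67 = 13  +  17/67=13.25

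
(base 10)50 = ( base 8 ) 62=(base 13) 3B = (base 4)302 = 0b110010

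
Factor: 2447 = 2447^1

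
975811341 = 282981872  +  692829469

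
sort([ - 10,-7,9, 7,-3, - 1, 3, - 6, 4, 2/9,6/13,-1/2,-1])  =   [ - 10, - 7, - 6, - 3, - 1, - 1,-1/2,2/9, 6/13,  3,4,7,9 ] 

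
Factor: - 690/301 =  - 2^1 *3^1*5^1*7^(-1 )*23^1 * 43^( - 1)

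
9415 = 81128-71713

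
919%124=51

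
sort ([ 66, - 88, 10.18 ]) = [ - 88,10.18,66 ]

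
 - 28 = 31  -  59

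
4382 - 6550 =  - 2168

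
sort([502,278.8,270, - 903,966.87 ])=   [ - 903,270, 278.8,502, 966.87] 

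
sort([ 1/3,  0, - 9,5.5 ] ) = [-9, 0, 1/3, 5.5]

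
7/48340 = 7/48340= 0.00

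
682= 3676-2994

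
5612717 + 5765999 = 11378716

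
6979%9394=6979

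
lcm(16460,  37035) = 148140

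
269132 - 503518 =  - 234386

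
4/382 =2/191  =  0.01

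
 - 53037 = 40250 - 93287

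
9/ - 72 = -1/8 = - 0.12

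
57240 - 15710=41530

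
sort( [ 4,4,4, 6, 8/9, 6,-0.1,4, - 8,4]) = [-8,- 0.1, 8/9, 4, 4, 4 , 4, 4,6,6]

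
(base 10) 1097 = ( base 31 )14c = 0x449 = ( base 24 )1LH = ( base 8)2111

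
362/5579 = 362/5579 = 0.06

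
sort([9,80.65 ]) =[ 9,  80.65] 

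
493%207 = 79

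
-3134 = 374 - 3508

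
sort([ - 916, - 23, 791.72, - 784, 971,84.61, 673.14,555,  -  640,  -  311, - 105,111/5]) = [ - 916, - 784, - 640,  -  311,  -  105, - 23, 111/5, 84.61, 555, 673.14, 791.72, 971] 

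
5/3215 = 1/643 =0.00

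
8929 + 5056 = 13985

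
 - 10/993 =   -  10/993 = - 0.01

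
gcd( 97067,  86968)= 1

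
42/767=42/767 = 0.05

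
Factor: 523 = 523^1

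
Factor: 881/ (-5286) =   -  2^(  -  1)*3^( - 1) = -1/6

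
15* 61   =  915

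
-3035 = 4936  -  7971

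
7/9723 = 1/1389  =  0.00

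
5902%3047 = 2855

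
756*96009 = 72582804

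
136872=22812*6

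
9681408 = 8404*1152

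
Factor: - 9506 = - 2^1*7^2*97^1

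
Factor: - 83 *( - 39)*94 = 304278 = 2^1*3^1*13^1*47^1*83^1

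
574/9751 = 82/1393 = 0.06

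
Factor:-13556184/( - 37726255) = 2^3*3^1 *5^(  -  1 )*7^( - 1)*683^1*827^1 *1077893^( - 1)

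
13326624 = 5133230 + 8193394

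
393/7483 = 393/7483= 0.05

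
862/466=1 + 198/233  =  1.85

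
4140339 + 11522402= 15662741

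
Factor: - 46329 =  - 3^1*15443^1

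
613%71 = 45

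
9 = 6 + 3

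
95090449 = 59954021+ 35136428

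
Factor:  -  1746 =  - 2^1*3^2*97^1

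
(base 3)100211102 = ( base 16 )1BFE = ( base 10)7166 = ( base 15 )21CB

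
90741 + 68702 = 159443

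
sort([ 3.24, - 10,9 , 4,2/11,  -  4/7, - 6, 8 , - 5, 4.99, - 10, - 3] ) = [ - 10 ,- 10, - 6, - 5, - 3, - 4/7,2/11, 3.24,4,4.99,8,9]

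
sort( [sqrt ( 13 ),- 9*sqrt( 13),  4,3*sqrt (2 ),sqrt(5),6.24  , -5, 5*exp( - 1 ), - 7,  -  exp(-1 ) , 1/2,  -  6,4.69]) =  [ - 9*sqrt(13 ) ,-7,-6, - 5, - exp( - 1 ),  1/2,5*exp ( - 1 ),sqrt( 5 ),sqrt( 13),4, 3*sqrt(2 ), 4.69,  6.24]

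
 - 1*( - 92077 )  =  92077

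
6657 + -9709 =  - 3052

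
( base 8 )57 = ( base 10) 47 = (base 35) 1C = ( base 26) 1l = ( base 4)233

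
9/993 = 3/331 = 0.01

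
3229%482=337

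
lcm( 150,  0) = 0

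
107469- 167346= - 59877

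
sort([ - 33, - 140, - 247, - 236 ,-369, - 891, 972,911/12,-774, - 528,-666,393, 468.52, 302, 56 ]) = [ - 891, - 774 , - 666 , - 528, - 369, - 247,  -  236, - 140, - 33,56, 911/12,302, 393,468.52, 972 ]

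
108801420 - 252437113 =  - 143635693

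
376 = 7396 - 7020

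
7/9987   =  7/9987 = 0.00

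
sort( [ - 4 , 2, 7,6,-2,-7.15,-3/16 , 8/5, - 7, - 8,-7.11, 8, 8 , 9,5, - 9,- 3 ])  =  [ - 9, - 8, - 7.15,  -  7.11, - 7, - 4,  -  3, - 2, - 3/16, 8/5, 2, 5,  6, 7, 8,8,  9]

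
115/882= 115/882 = 0.13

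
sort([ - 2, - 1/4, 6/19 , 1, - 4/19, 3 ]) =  [ - 2, - 1/4, - 4/19,6/19,1 , 3 ]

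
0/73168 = 0 = 0.00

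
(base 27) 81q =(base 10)5885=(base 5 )142020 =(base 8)13375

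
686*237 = 162582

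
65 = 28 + 37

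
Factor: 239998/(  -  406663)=-2^1*11^1*23^( - 1 )*10909^1*17681^( - 1 )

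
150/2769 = 50/923 = 0.05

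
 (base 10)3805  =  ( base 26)5G9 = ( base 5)110210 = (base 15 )11da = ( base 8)7335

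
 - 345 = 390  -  735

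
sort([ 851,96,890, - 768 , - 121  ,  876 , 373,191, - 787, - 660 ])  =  [ - 787, - 768, - 660, - 121, 96,191, 373, 851,876, 890]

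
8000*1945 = 15560000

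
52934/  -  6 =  - 26467/3 = - 8822.33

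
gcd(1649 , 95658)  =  1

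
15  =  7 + 8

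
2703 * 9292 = 25116276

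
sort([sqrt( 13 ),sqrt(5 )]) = [sqrt (5 ), sqrt(13 )]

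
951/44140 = 951/44140 = 0.02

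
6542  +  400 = 6942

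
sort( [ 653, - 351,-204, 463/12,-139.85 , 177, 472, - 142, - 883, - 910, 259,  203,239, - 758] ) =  [  -  910, - 883 , - 758,- 351, - 204,-142, - 139.85, 463/12, 177,203 , 239, 259,  472, 653 ] 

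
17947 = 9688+8259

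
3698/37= 3698/37= 99.95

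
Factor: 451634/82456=241/44= 2^( - 2)*11^( - 1) * 241^1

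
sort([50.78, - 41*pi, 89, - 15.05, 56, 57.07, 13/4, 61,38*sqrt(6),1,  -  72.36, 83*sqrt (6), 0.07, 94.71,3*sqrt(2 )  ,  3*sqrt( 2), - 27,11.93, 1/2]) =[ - 41*pi, - 72.36,-27, - 15.05, 0.07, 1/2, 1,13/4, 3*sqrt( 2) , 3*sqrt(2),11.93, 50.78, 56,57.07, 61, 89, 38  *  sqrt( 6 ), 94.71, 83 * sqrt(6 )]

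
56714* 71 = 4026694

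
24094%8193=7708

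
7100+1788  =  8888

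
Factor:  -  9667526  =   - 2^1 * 11^1*17^1*25849^1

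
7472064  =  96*77834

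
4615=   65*71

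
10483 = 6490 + 3993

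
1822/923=1 + 899/923  =  1.97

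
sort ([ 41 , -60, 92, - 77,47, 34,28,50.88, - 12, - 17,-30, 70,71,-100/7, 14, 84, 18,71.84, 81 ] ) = [ - 77, - 60, - 30, - 17, - 100/7, - 12, 14, 18, 28,34, 41,47, 50.88, 70, 71,71.84, 81, 84, 92 ]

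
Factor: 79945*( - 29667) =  -2371728315  =  - 3^1*5^1*11^1*29^1*31^1*59^1*271^1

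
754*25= 18850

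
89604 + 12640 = 102244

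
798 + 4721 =5519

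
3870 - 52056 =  - 48186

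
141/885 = 47/295 = 0.16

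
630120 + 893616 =1523736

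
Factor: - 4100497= - 89^1*46073^1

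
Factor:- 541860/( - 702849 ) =2^2*5^1 * 7^( - 1 )*11^1*821^1*33469^( - 1)  =  180620/234283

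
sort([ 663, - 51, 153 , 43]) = [ - 51,43 , 153, 663 ]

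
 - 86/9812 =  - 43/4906 = - 0.01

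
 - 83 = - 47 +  - 36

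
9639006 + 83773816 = 93412822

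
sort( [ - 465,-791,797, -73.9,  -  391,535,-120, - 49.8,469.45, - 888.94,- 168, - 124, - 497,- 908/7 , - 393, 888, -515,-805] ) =[ - 888.94, - 805, - 791 , - 515, - 497, - 465, - 393,-391, -168, - 908/7,-124,- 120, - 73.9, - 49.8,469.45,535,797,  888 ]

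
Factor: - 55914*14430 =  - 2^2*3^2*5^1*  13^1*37^1 * 9319^1 = - 806839020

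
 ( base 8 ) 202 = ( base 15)8a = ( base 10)130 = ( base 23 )5F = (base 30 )4a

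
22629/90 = 251 + 13/30 = 251.43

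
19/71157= 19/71157 = 0.00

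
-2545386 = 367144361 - 369689747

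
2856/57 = 952/19 =50.11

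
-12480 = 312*( - 40)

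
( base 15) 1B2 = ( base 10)392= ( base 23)h1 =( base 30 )d2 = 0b110001000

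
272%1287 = 272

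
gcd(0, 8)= 8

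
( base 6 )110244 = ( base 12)5384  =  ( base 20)12IC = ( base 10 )9172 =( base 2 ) 10001111010100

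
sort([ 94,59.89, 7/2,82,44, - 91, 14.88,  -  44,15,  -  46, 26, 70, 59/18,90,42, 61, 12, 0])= [ - 91,-46,  -  44, 0, 59/18, 7/2, 12,14.88, 15, 26, 42,44,59.89, 61, 70, 82,90,94]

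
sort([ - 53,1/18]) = [ - 53,1/18 ] 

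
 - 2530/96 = - 27 + 31/48 = - 26.35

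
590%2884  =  590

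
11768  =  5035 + 6733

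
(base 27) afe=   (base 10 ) 7709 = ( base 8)17035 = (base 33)72k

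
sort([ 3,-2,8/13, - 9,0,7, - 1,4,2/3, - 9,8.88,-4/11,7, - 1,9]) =[ - 9,-9, - 2, -1, - 1, -4/11,0,8/13, 2/3,3, 4,7,7,8.88, 9]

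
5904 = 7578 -1674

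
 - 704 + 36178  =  35474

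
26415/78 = 8805/26 = 338.65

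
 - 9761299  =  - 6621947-3139352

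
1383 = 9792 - 8409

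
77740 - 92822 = - 15082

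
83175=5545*15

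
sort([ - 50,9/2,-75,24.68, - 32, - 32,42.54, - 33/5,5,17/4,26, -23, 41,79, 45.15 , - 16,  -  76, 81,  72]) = [ -76,-75, - 50, - 32,-32,-23, - 16, - 33/5, 17/4,9/2, 5,24.68,  26, 41,42.54,45.15,  72,79,81 ]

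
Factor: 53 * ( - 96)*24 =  - 2^8*3^2*53^1 = -  122112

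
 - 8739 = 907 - 9646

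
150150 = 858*175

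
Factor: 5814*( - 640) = -2^8*3^2*5^1*17^1*19^1= - 3720960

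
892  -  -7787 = 8679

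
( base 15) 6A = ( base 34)2w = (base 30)3a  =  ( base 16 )64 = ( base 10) 100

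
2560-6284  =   - 3724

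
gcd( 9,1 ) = 1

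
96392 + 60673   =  157065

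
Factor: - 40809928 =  - 2^3*17^1 * 300073^1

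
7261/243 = 7261/243 = 29.88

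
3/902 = 3/902 = 0.00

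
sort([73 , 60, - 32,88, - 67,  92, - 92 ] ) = [ - 92, - 67,  -  32 , 60,73,  88,92]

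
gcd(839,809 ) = 1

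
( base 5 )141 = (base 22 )22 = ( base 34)1c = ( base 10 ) 46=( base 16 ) 2e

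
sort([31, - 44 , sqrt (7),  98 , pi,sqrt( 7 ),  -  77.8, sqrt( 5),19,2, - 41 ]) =[ - 77.8,-44, - 41,  2, sqrt(5 ), sqrt(7), sqrt( 7 ), pi,19,31,98]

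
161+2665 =2826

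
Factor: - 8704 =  - 2^9*17^1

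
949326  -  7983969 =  - 7034643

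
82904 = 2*41452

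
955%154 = 31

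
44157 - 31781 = 12376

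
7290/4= 1822+ 1/2  =  1822.50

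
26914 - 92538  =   -65624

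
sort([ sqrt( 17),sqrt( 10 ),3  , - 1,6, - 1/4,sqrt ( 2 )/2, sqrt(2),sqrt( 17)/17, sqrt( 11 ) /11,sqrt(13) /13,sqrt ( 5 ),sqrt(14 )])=[  -  1, - 1/4, sqrt(17) /17,sqrt ( 13) /13 , sqrt ( 11)/11,sqrt(2 ) /2,sqrt(  2),sqrt( 5 ) , 3,sqrt( 10),sqrt( 14),sqrt(17 ),6]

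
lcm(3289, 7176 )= 78936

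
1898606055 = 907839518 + 990766537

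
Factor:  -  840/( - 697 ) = 2^3*3^1*5^1*7^1*17^( - 1 )*41^ (  -  1 ) 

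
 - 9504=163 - 9667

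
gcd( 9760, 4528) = 16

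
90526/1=90526  =  90526.00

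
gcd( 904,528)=8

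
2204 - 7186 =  - 4982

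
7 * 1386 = 9702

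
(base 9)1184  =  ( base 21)204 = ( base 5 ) 12021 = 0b1101110110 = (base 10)886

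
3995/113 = 35+40/113 = 35.35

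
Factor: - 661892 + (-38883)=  - 700775 = - 5^2*28031^1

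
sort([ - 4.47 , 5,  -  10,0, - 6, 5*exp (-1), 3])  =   [-10, - 6 , - 4.47,0,5*exp(-1),3 , 5]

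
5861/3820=1 + 2041/3820 = 1.53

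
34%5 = 4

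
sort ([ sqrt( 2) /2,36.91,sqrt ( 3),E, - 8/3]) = [-8/3,sqrt( 2 )/2, sqrt( 3),E,36.91] 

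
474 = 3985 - 3511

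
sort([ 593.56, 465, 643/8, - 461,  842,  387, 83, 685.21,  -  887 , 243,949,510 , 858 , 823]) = [ - 887, - 461 , 643/8,83,243,  387, 465,510, 593.56, 685.21,  823, 842,858 , 949]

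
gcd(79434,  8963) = 1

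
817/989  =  19/23  =  0.83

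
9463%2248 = 471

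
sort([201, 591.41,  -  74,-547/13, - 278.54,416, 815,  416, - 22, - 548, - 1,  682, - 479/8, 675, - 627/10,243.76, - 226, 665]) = [ - 548, - 278.54,  -  226,-74,-627/10, - 479/8,-547/13, - 22 ,  -  1,201,243.76, 416, 416, 591.41,  665, 675 , 682 , 815 ] 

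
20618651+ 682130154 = 702748805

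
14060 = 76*185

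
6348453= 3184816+3163637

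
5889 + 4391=10280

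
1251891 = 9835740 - 8583849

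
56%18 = 2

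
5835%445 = 50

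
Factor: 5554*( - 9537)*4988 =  - 2^3*3^1 * 11^1*17^2 *29^1 * 43^1*2777^1 = -  264206868024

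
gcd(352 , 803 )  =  11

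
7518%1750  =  518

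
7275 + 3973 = 11248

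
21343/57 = 374 + 25/57 = 374.44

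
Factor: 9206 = 2^1*4603^1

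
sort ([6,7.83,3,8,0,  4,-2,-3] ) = [ - 3, - 2,0,3, 4,6,7.83,8 ]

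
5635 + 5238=10873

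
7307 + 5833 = 13140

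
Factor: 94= 2^1*47^1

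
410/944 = 205/472 = 0.43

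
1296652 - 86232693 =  - 84936041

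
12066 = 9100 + 2966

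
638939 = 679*941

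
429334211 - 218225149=211109062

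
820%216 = 172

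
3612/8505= 172/405 = 0.42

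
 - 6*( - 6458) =38748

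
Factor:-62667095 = -5^1*277^1*45247^1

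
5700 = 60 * 95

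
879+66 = 945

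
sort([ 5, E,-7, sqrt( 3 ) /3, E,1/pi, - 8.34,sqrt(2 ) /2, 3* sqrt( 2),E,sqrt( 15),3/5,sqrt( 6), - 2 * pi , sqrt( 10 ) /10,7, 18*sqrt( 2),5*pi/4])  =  [-8.34, - 7,-2*pi,sqrt( 10)/10,1/pi,sqrt( 3)/3,3/5  ,  sqrt( 2 )/2, sqrt( 6), E,E,  E, sqrt( 15),  5*pi/4,3*sqrt( 2 ),5,7, 18*sqrt( 2)]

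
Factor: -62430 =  - 2^1*3^1 * 5^1*2081^1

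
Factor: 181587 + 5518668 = 5700255 = 3^1*5^1 * 11^1*179^1*193^1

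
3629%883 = 97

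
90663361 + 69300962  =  159964323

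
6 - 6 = 0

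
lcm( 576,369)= 23616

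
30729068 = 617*49804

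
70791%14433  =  13059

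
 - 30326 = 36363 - 66689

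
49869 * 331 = 16506639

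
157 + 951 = 1108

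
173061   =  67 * 2583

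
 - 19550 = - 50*391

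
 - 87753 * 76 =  - 6669228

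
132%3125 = 132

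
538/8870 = 269/4435   =  0.06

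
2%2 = 0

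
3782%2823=959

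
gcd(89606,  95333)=1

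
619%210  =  199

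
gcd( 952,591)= 1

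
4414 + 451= 4865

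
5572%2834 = 2738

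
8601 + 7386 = 15987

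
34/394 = 17/197 = 0.09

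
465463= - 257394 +722857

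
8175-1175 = 7000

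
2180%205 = 130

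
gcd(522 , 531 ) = 9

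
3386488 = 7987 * 424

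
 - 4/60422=  -  1 + 30209/30211 = -0.00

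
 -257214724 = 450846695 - 708061419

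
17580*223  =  3920340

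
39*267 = 10413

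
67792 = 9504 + 58288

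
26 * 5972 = 155272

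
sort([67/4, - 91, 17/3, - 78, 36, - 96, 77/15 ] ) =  [ - 96, - 91, - 78 , 77/15, 17/3,  67/4,36 ] 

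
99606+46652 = 146258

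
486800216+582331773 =1069131989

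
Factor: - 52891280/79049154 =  - 26445640/39524577 = - 2^3*3^( - 1)*5^1*13^1*50857^1*13174859^( - 1 ) 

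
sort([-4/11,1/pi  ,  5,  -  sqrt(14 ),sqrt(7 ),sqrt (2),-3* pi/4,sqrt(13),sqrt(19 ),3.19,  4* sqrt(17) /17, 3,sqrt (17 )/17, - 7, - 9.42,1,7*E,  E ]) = [ - 9.42, - 7,-sqrt( 14),  -  3*pi/4,- 4/11,sqrt( 17 )/17,1/pi,4*sqrt ( 17)/17,1,sqrt(2), sqrt(7),E, 3,3.19,sqrt(13 ),  sqrt (19), 5, 7*E]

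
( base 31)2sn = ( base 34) 2EP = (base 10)2813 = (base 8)5375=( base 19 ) 7F1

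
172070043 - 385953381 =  - 213883338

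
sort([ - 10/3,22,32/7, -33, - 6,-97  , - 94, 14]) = [ - 97 ,-94,-33, - 6, - 10/3, 32/7, 14,22]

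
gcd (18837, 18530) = 1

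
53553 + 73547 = 127100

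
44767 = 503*89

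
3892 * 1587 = 6176604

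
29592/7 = 4227  +  3/7= 4227.43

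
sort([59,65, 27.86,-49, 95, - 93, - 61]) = [ - 93, - 61,-49, 27.86, 59,65,95 ]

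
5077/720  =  5077/720 = 7.05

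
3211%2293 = 918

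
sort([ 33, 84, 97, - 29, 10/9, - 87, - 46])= [ - 87, -46,- 29,10/9, 33 , 84, 97]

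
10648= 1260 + 9388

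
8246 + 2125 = 10371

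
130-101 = 29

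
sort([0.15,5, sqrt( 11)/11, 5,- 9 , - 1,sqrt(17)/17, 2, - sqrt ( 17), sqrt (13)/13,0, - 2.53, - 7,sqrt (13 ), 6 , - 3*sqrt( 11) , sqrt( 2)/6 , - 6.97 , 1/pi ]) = [-3* sqrt( 11 ) , - 9,- 7,  -  6.97,-sqrt( 17), - 2.53, - 1,  0, 0.15, sqrt(2)/6, sqrt(17) /17,sqrt( 13 ) /13, sqrt(11)/11,1/pi,2 , sqrt ( 13),5,5,6]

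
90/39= 30/13 = 2.31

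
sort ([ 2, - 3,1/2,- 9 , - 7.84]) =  [-9 , - 7.84, - 3,1/2,2]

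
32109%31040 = 1069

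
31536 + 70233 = 101769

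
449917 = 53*8489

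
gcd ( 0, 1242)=1242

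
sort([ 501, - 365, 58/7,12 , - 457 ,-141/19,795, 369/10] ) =[ - 457, - 365, -141/19, 58/7, 12,  369/10,501,  795]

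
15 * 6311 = 94665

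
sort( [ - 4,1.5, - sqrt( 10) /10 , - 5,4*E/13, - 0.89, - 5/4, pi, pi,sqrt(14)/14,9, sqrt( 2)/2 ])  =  [ -5,-4, - 5/4, - 0.89, - sqrt( 10)/10,sqrt( 14 )/14,sqrt(2)/2,4*E/13,  1.5,pi,pi, 9] 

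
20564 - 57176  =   - 36612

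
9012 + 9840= 18852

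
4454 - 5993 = - 1539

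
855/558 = 95/62 = 1.53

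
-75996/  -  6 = 12666 + 0/1 = 12666.00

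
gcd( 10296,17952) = 264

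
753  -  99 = 654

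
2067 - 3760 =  - 1693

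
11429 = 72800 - 61371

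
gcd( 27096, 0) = 27096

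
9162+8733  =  17895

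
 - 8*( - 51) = 408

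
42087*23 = 968001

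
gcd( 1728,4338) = 18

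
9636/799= 9636/799 = 12.06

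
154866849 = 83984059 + 70882790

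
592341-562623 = 29718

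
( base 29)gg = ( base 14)264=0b111100000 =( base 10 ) 480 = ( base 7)1254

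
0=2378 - 2378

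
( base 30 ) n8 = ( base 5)10243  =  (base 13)419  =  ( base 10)698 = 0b1010111010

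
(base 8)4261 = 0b100010110001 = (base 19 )632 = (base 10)2225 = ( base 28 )2ND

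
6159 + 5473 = 11632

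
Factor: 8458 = 2^1 * 4229^1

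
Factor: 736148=2^2*7^1*61^1*431^1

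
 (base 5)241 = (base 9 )78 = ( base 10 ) 71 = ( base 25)2l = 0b1000111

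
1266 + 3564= 4830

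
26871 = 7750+19121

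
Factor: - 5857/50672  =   -2^( - 4) * 3167^ ( - 1 ) * 5857^1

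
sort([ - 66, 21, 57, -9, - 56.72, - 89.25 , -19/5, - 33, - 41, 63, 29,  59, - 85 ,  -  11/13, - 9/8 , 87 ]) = [ - 89.25, - 85,-66,- 56.72, - 41, - 33, - 9,-19/5,  -  9/8, - 11/13, 21, 29,57, 59,  63, 87 ] 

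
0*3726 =0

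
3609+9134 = 12743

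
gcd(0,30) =30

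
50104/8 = 6263 = 6263.00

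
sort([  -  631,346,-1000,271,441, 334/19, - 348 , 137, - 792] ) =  [- 1000 , - 792, - 631, - 348 , 334/19 , 137, 271,  346 , 441]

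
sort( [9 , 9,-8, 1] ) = [-8, 1, 9, 9 ] 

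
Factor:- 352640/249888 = -580/411=- 2^2*3^ ( - 1) *5^1*29^1 * 137^(-1)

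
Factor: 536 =2^3*67^1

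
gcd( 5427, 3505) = 1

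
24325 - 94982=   -  70657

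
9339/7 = 9339/7 = 1334.14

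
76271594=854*89311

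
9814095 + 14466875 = 24280970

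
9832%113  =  1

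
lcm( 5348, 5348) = 5348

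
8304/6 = 1384 = 1384.00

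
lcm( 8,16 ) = 16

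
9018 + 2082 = 11100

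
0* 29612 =0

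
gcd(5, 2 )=1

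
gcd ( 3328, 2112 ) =64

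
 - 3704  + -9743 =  - 13447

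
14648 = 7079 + 7569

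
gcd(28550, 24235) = 5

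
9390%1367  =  1188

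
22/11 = 2   =  2.00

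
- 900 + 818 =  - 82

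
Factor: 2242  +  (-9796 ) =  - 7554 = - 2^1 * 3^1*1259^1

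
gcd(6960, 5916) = 348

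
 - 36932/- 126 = 293 +1/9=293.11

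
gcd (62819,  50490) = 1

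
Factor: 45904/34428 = 4/3 = 2^2*3^( - 1 ) 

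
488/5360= 61/670 = 0.09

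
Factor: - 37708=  - 2^2 * 11^1*857^1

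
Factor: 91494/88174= 3^2 *13^1*17^1*23^1*44087^ ( - 1)=45747/44087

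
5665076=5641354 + 23722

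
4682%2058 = 566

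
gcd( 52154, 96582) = 2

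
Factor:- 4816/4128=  - 7/6 =- 2^ (-1 )*3^(-1)*7^1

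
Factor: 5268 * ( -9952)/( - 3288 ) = 2184464/137  =  2^4*137^ ( - 1)*311^1*439^1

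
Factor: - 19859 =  - 7^1*2837^1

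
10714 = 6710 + 4004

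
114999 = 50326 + 64673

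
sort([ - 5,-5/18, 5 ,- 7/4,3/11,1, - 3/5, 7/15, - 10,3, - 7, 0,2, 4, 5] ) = [ - 10, - 7, - 5, - 7/4, - 3/5 ,-5/18,0, 3/11, 7/15, 1,2, 3,4,5, 5 ] 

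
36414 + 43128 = 79542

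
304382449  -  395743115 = - 91360666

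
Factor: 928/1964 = 232/491 = 2^3*29^1 * 491^( - 1 ) 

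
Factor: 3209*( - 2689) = - 8629001  =  - 2689^1*3209^1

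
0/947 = 0 = 0.00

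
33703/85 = 33703/85 = 396.51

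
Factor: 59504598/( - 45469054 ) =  - 3^3*1101937^1*22734527^(-1) = -29752299/22734527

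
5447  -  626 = 4821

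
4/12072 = 1/3018 = 0.00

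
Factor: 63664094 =2^1*13^1* 103^1*23773^1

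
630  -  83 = 547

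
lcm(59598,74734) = 4708242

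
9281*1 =9281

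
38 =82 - 44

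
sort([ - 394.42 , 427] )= [ - 394.42, 427]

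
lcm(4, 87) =348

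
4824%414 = 270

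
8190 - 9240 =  - 1050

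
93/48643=93/48643= 0.00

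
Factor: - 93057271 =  - 93057271^1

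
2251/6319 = 2251/6319 = 0.36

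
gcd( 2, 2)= 2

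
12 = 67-55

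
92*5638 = 518696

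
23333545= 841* 27745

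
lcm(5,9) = 45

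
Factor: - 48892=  - 2^2*17^1*719^1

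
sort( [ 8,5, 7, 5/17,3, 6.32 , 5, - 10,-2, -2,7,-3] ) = [ - 10, - 3, - 2, - 2,  5/17, 3,  5,5, 6.32,7, 7, 8 ] 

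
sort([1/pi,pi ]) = [1/pi,pi ]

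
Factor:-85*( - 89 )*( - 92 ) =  - 2^2 * 5^1*17^1*23^1*89^1= - 695980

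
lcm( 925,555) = 2775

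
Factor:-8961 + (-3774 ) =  - 12735 = -3^2*5^1*283^1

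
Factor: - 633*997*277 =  - 174814977 = - 3^1*211^1*277^1*997^1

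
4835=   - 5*( - 967 )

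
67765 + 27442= 95207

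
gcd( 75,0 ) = 75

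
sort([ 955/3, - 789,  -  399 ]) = [ - 789, - 399,955/3 ]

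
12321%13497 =12321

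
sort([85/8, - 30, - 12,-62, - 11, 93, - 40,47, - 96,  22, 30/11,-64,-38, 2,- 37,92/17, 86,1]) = [ - 96, -64,-62, - 40, - 38, - 37,-30, - 12,-11, 1, 2, 30/11, 92/17, 85/8, 22 , 47, 86, 93]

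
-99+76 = -23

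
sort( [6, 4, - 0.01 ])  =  [ - 0.01, 4, 6 ]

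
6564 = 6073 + 491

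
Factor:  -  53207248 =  -2^4 * 107^1*31079^1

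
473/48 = 9 + 41/48 = 9.85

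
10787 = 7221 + 3566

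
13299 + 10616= 23915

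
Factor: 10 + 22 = 2^5 = 32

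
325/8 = 325/8 = 40.62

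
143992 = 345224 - 201232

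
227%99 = 29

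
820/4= 205 = 205.00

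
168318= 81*2078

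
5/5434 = 5/5434 = 0.00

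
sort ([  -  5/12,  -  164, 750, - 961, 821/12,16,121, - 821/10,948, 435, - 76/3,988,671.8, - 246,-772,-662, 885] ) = [ - 961, - 772 , - 662, - 246, - 164,-821/10 , - 76/3, - 5/12,16, 821/12,121,435, 671.8, 750,  885,948,  988 ] 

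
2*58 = 116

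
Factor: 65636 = 2^2 * 61^1*269^1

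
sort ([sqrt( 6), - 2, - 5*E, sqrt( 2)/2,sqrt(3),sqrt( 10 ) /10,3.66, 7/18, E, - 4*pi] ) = [  -  5*E, - 4*pi, -2,sqrt(10)/10 , 7/18,sqrt( 2 )/2, sqrt( 3),sqrt( 6 ),E,3.66]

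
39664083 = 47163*841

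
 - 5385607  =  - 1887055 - 3498552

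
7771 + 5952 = 13723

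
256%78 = 22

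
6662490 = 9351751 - 2689261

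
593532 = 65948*9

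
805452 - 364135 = 441317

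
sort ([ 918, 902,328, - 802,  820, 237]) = [  -  802, 237,328, 820, 902, 918]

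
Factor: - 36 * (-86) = 3096 = 2^3*3^2*43^1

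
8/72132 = 2/18033  =  0.00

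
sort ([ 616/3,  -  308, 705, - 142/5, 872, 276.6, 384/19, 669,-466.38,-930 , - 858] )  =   [-930, - 858 ,- 466.38, - 308,  -  142/5, 384/19, 616/3, 276.6, 669, 705,872]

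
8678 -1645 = 7033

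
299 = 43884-43585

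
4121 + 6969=11090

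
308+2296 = 2604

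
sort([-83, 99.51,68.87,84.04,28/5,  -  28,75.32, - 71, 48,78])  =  [-83, - 71, - 28, 28/5, 48, 68.87,  75.32,78,84.04,99.51] 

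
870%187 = 122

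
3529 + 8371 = 11900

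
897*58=52026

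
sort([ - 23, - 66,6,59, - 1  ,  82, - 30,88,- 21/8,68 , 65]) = [ - 66,  -  30,-23 , - 21/8, - 1,6,59,65,  68,82,88 ] 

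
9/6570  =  1/730  =  0.00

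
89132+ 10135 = 99267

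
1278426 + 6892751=8171177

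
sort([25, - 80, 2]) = [ - 80 , 2, 25]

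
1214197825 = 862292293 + 351905532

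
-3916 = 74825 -78741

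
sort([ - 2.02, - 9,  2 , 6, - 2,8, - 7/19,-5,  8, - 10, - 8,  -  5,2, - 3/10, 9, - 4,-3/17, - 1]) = [ - 10,  -  9,-8,-5, - 5, - 4, - 2.02,-2,-1, - 7/19, - 3/10, -3/17,2,2, 6, 8, 8, 9 ] 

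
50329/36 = 50329/36  =  1398.03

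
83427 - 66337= 17090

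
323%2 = 1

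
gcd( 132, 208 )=4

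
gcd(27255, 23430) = 15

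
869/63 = 869/63 = 13.79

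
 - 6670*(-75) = 500250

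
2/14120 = 1/7060 = 0.00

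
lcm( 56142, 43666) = 392994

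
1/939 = 1/939 = 0.00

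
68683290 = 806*85215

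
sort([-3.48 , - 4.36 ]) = [ - 4.36, - 3.48 ] 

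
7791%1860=351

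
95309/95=95309/95  =  1003.25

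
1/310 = 1/310 = 0.00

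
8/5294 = 4/2647=0.00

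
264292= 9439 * 28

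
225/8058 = 75/2686 = 0.03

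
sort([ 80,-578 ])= [ - 578,80] 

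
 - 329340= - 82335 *4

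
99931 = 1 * 99931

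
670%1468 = 670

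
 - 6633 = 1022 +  - 7655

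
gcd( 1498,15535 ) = 1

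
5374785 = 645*8333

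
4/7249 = 4/7249   =  0.00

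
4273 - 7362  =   - 3089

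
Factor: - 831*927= - 3^3*103^1*277^1 = - 770337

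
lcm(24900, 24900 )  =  24900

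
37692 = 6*6282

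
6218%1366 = 754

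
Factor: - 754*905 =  - 682370=- 2^1*5^1*13^1*29^1*181^1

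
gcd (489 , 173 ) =1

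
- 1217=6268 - 7485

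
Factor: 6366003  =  3^1 *7^1*303143^1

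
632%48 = 8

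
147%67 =13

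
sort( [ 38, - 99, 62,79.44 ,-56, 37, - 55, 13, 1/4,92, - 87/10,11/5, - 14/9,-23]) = [ - 99,-56,-55, - 23,- 87/10,-14/9,1/4,11/5, 13,  37,38,62,  79.44,92]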